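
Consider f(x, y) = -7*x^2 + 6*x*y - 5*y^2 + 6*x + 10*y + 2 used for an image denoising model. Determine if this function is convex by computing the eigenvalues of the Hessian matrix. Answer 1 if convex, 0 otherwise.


The Hessian of f(x,y) = -7*x^2 + 6*x*y - 5*y^2 + 6*x + 10*y + 2 is:
H = [[-14, 6], [6, -10]]
Trace = -14 - 10 = -24
Determinant = -14*-10 - (6)^2 = 104
Discriminant = (-24)^2 - 4*104 = 160.0
Eigenvalues: lambda_1 = -18.3246, lambda_2 = -5.6754
The function is not convex.

0


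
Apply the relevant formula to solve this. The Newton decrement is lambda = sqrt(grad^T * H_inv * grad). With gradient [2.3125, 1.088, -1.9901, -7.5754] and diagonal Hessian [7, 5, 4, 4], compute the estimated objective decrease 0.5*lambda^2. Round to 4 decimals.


Step 1: H is diagonal, so H^(-1) * g = [0.3304, 0.2176, -0.4975, -1.8939].
Step 2: g^T H^(-1) g = sum_i g_i^2 / H_ii
  = (2.3125)^2/7 + (1.088)^2/5 + (-1.9901)^2/4 + (-7.5754)^2/4
  = 0.764 + 0.2367 + 0.9901 + 14.3467 = 16.3375
Step 3: Objective decrease = 0.5 * g^T H^(-1) g = 8.1687


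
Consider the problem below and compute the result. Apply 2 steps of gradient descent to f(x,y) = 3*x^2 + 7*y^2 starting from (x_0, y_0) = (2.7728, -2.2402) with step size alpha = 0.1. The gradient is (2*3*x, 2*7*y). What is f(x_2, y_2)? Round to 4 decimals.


Gradient descent on f(x,y) = 3*x^2 + 7*y^2.
Starting point: (2.7728, -2.2402), alpha = 0.1
Step 1: grad_x = 2*3*2.7728 = 16.6368, grad_y = 2*7*-2.2402 = -31.3628
  x_1 = 2.7728 - 0.1*16.6368 = 1.1091
  y_1 = -2.2402 - 0.1*-31.3628 = 0.8961
Step 2: grad_x = 2*3*1.1091 = 6.6547, grad_y = 2*7*0.8961 = 12.5451
  x_2 = 1.1091 - 0.1*6.6547 = 0.4436
  y_2 = 0.8961 - 0.1*12.5451 = -0.3584
f(0.4436, -0.3584) = 3*0.4436^2 + 7*(-0.3584)^2 = 1.4898


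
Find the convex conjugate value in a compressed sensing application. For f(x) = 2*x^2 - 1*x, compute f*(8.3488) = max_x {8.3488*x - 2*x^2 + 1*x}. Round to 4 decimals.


f*(y) = sup_x {y*x - a*x^2 - b*x} = sup_x {(y-b)*x - a*x^2}
FOC: (y - b) - 2a*x = 0 => x* = (y - b)/(2a)
x* = (8.3488 + 1)/(2*2) = 2.3372
f*(8.3488) = (y-b)^2/(4a) = (8.3488 + 1)^2/(4*2)
= 87.4001/8 = 10.925


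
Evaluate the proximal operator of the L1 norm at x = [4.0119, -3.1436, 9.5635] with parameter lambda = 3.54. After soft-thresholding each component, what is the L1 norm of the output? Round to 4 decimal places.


Soft-thresholding with lambda = 3.54:
prox(4.0119) = sign(4.0119)*max(|4.0119| - 3.54, 0) = 0.4719
prox(-3.1436) = sign(-3.1436)*max(|-3.1436| - 3.54, 0) = 0.0
prox(9.5635) = sign(9.5635)*max(|9.5635| - 3.54, 0) = 6.0235
prox(x) = [0.4719, 0.0, 6.0235]
||prox(x)||_1 = 0.4719 + 0.0 + 6.0235 = 6.4954


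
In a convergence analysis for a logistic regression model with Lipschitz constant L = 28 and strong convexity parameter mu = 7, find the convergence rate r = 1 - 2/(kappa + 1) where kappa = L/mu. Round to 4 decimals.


Step 1: Compute the condition number.
kappa = L/mu = 28/7 = 4.0
Step 2: Compute the convergence rate.
r = 1 - 2/(kappa + 1) = 1 - 2*mu/(L + mu) = (L - mu)/(L + mu) = 21/35 = 0.6


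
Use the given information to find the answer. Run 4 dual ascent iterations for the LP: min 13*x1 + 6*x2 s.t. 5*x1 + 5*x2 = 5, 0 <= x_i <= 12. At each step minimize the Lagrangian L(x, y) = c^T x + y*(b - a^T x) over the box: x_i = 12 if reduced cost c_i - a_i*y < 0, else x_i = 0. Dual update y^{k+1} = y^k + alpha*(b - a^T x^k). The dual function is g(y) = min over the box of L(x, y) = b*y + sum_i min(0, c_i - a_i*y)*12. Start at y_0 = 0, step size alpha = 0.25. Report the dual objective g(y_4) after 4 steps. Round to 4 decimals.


Dual ascent for LP: min 13*x1 + 6*x2, 5*x1 + 5*x2 = 5, 0 <= x_i <= 12
Step 1: y^k = 0.0, reduced costs: (13.0, 6.0)
  x^k = (0.0, 0.0), subgradient = b - a^T x = 5.0
  y^{k+1} = 0.0 + 0.25*5.0 = 1.25
Step 2: y^k = 1.25, reduced costs: (6.75, -0.25)
  x^k = (0.0, 12.0), subgradient = b - a^T x = -55.0
  y^{k+1} = 1.25 + 0.25*-55.0 = -12.5
Step 3: y^k = -12.5, reduced costs: (75.5, 68.5)
  x^k = (0.0, 0.0), subgradient = b - a^T x = 5.0
  y^{k+1} = -12.5 + 0.25*5.0 = -11.25
Step 4: y^k = -11.25, reduced costs: (69.25, 62.25)
  x^k = (0.0, 0.0), subgradient = b - a^T x = 5.0
  y^{k+1} = -11.25 + 0.25*5.0 = -10.0
Dual objective at y_4 = -10.0: reduced costs (63.0, 56.0), box minimizer x = (0.0, 0.0)
g(y_4) = b*y + (c1 - a1*y)*x1 + (c2 - a2*y)*x2 = 5*(-10.0) + 63.0*0.0 + 56.0*0.0 = -50.0 + 0.0 + 0.0 = -50.0


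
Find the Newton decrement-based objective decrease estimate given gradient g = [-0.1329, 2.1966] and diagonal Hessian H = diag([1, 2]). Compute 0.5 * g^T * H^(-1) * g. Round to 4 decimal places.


Step 1: H is diagonal, so H^(-1) * g = [-0.1329, 1.0983].
Step 2: g^T H^(-1) g = sum_i g_i^2 / H_ii
  = (-0.1329)^2/1 + (2.1966)^2/2
  = 0.0177 + 2.4125 = 2.4302
Step 3: Objective decrease = 0.5 * g^T H^(-1) g = 1.2151


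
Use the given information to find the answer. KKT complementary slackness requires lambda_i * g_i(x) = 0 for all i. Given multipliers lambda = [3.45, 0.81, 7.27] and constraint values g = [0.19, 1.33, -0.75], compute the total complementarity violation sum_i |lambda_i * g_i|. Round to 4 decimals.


KKT complementary slackness check:
lambda_1 * g_1 = 3.45 * 0.19 = 0.6555
lambda_2 * g_2 = 0.81 * 1.33 = 1.0773
lambda_3 * g_3 = 7.27 * -0.75 = -5.4525
Total violation = 0.6555 + 1.0773 + 5.4525 = 7.1853


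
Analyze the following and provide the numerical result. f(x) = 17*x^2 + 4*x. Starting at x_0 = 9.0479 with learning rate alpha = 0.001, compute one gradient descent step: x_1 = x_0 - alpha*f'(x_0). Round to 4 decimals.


We compute the gradient at x_0 and apply the update.
f'(x) = 34*x + 4
f'(9.0479) = 34*9.0479 + 4 = 311.6286
x_1 = 9.0479 - 0.001*311.6286 = 8.7363


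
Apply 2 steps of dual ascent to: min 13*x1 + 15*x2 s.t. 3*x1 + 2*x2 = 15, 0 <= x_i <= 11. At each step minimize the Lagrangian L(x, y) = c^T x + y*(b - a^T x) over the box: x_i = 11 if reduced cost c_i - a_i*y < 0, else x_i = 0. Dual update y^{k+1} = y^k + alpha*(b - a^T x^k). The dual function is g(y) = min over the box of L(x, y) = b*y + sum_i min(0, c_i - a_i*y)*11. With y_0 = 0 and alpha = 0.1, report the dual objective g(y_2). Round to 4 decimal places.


Dual ascent for LP: min 13*x1 + 15*x2, 3*x1 + 2*x2 = 15, 0 <= x_i <= 11
Step 1: y^k = 0.0, reduced costs: (13.0, 15.0)
  x^k = (0.0, 0.0), subgradient = b - a^T x = 15.0
  y^{k+1} = 0.0 + 0.1*15.0 = 1.5
Step 2: y^k = 1.5, reduced costs: (8.5, 12.0)
  x^k = (0.0, 0.0), subgradient = b - a^T x = 15.0
  y^{k+1} = 1.5 + 0.1*15.0 = 3.0
Dual objective at y_2 = 3.0: reduced costs (4.0, 9.0), box minimizer x = (0.0, 0.0)
g(y_2) = b*y + (c1 - a1*y)*x1 + (c2 - a2*y)*x2 = 15*3.0 + 4.0*0.0 + 9.0*0.0 = 45.0 + 0.0 + 0.0 = 45.0


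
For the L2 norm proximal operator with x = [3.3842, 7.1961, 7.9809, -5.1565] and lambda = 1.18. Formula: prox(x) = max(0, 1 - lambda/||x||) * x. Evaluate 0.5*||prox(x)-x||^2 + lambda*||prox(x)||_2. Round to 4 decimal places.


Step 1: Compute ||x||.
||x|| = 12.3904
Step 2: Compute scaling factor.
scale = max(0, 1 - 1.18/12.3904) = 0.9048
Step 3: prox(x) = [3.0619, 6.5108, 7.2208, -4.6654]
||prox(x)|| = 11.2104
Step 4: Proximal objective.
0.5*||prox-x||^2 = 0.6962
lambda*||prox|| = 13.2283
Total = 13.9244


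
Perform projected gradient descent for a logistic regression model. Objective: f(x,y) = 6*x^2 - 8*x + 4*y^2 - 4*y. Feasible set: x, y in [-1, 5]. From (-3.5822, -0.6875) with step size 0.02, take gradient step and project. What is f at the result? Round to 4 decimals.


Step 1: Compute gradient at (-3.5822, -0.6875).
grad_x = 2*6*-3.5822 - 8 = -50.9864
grad_y = 2*4*-0.6875 - 4 = -9.5
Step 2: Gradient step.
x_raw = -3.5822 - 0.02*-50.9864 = -2.5625
y_raw = -0.6875 - 0.02*-9.5 = -0.4975
Step 3: Project onto [-1, 5].
x_proj = clip(-2.5625) = -1.0
y_proj = clip(-0.4975) = -0.4975
Step 4: Evaluate f.
f(-1.0, -0.4975) = 16.98


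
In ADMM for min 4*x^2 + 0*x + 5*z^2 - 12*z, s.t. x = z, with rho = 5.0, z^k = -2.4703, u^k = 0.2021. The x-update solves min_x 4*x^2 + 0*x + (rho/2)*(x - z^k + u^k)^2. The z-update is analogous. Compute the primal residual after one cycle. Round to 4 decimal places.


ADMM iteration with rho = 5.0, z^k = -2.4703, u^k = 0.2021
Step 1: x-update.
Minimize 4*x^2 + 0*x + (5.0/2)*(x + 2.4703 + 0.2021)^2
FOC: (2*4 + 5.0)*x = 0 + 5.0*(-2.4703 - 0.2021)
x^{k+1} = -1.0278
Step 2: z-update.
Minimize 5*z^2 - 12*z + (5.0/2)*(-1.0278 - z + 0.2021)^2
FOC: (2*5 + 5.0)*z = 12 + 5.0*(-1.0278 + 0.2021)
z^{k+1} = 0.5248
Step 3: u-update.
u^{k+1} = 0.2021 - 1.0278 - 0.5248 = -1.3505
Step 4: Primal residual = |-1.0278 - 0.5248| = 1.5526


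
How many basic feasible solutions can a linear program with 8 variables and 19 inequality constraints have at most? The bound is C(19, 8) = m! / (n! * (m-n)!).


Each vertex corresponds to some choice of n active constraints out of m, so the number of vertices is at most C(m, n) = m! / (n!(m-n)!).
m = 19, n = 8
Numerator: 19 * 18 * 17 * 16 * 15 * 14 * 13 * 12
Denominator: 8! = 40320
C(19, 8) = 75582


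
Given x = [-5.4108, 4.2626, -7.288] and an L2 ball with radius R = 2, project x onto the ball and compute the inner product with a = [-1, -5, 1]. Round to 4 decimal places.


Step 1: Compute ||x|| (intermediates to 6 decimals).
||x|| = sqrt((-5.4108)^2 + 4.2626^2 + (-7.288)^2) = 10.028034
Step 2: Project.
Since ||x|| > R, scale = R/||x|| = 2/10.028034 = 0.199441, proj(x) = scale * x
proj(x) = [-1.079135, 0.850137, -1.453526]
Step 3: Dot product.
a^T * proj(x) = -1*(-1.079135) - 5*0.850137 + 1*(-1.453526) = -4.6251


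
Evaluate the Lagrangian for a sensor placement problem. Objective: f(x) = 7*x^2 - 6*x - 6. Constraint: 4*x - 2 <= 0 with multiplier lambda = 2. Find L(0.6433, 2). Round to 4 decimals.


Step 1: Evaluate f(x).
f(0.6433) = 7*0.6433^2 - 6*0.6433 - 6 = -6.963
Step 2: Evaluate g(x).
g(0.6433) = 4*0.6433 - 2 = 0.5732
Step 3: Compute Lagrangian.
L = -6.963 + 2*0.5732 = -5.8166


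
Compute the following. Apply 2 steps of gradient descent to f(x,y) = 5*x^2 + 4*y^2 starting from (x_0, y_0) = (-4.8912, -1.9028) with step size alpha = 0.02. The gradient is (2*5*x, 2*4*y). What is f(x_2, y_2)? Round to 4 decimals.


Gradient descent on f(x,y) = 5*x^2 + 4*y^2.
Starting point: (-4.8912, -1.9028), alpha = 0.02
Step 1: grad_x = 2*5*-4.8912 = -48.912, grad_y = 2*4*-1.9028 = -15.2224
  x_1 = -4.8912 - 0.02*-48.912 = -3.913
  y_1 = -1.9028 - 0.02*-15.2224 = -1.5984
Step 2: grad_x = 2*5*-3.913 = -39.1296, grad_y = 2*4*-1.5984 = -12.7868
  x_2 = -3.913 - 0.02*-39.1296 = -3.1304
  y_2 = -1.5984 - 0.02*-12.7868 = -1.3426
f(-3.1304, -1.3426) = 5*(-3.1304)^2 + 4*(-1.3426)^2 = 56.2065


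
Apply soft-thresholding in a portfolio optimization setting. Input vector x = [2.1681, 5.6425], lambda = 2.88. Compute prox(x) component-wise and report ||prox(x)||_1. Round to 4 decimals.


Soft-thresholding with lambda = 2.88:
prox(2.1681) = sign(2.1681)*max(|2.1681| - 2.88, 0) = 0.0
prox(5.6425) = sign(5.6425)*max(|5.6425| - 2.88, 0) = 2.7625
prox(x) = [0.0, 2.7625]
||prox(x)||_1 = 0.0 + 2.7625 = 2.7625


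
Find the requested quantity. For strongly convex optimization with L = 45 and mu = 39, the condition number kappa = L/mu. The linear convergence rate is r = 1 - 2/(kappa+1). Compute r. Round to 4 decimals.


Step 1: Compute the condition number.
kappa = L/mu = 45/39 = 1.1538
Step 2: Compute the convergence rate.
r = 1 - 2/(kappa + 1) = 1 - 2*mu/(L + mu) = (L - mu)/(L + mu) = 6/84 = 0.0714


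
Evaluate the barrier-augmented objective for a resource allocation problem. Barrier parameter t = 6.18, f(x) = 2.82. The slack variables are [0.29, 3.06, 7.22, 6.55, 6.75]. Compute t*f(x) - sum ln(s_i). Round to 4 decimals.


Step 1: Compute log-barrier.
ln values: [-1.2379, 1.1184, 1.9769, 1.8795, 1.9095]
phi = -(-1.2379 + 1.1184 + 1.9769 + 1.8795 + 1.9095) = -5.6464
Step 2: Compute augmented objective.
t*f(x) = 6.18*2.82 = 17.4276
Total = 17.4276 - 5.6464 = 11.7812


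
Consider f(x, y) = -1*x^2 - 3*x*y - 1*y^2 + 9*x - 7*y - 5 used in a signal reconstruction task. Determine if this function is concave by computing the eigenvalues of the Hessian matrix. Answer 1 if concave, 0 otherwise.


The Hessian of f(x,y) = -1*x^2 - 3*x*y - 1*y^2 + 9*x - 7*y - 5 is:
H = [[-2, -3], [-3, -2]]
Trace = -2 - 2 = -4
Determinant = -2*-2 - (-3)^2 = -5
Discriminant = (-4)^2 - 4*-5 = 36.0
Eigenvalues: lambda_1 = -5.0, lambda_2 = 1.0
The function is not concave.

0


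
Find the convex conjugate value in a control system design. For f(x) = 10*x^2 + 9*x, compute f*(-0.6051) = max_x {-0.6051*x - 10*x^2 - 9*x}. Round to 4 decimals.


f*(y) = sup_x {y*x - a*x^2 - b*x} = sup_x {(y-b)*x - a*x^2}
FOC: (y - b) - 2a*x = 0 => x* = (y - b)/(2a)
x* = (-0.6051 - 9)/(2*10) = -0.4803
f*(-0.6051) = (y-b)^2/(4a) = (-0.6051 - 9)^2/(4*10)
= 92.2579/40 = 2.3064


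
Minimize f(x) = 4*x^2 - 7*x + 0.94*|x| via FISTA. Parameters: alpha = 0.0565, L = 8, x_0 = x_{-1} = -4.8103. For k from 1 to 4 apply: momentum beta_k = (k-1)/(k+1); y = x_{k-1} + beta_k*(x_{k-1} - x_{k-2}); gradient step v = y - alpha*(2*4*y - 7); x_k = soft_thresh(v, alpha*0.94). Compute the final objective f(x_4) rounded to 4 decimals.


FISTA on f(x) = 4*x^2 - 7*x + 0.94*|x|
L = 8, alpha = 0.0565
Iteration 1: beta = 0.0, y = -4.8103 + 0.0*(-4.8103 + 4.8103) = -4.8103
  grad(y) = -45.4824, v = y - alpha*grad = -2.2405
  prox(v) = soft_thresh(-2.2405, 0.0531) = -2.1874
Iteration 2: beta = 0.3333, y = -2.1874 + 0.3333*(-2.1874 + 4.8103) = -1.3131
  grad(y) = -17.5052, v = y - alpha*grad = -0.3241
  prox(v) = soft_thresh(-0.3241, 0.0531) = -0.271
Iteration 3: beta = 0.5, y = -0.271 + 0.5*(-0.271 + 2.1874) = 0.6872
  grad(y) = -1.5022, v = y - alpha*grad = 0.7721
  prox(v) = soft_thresh(0.7721, 0.0531) = 0.719
Iteration 4: beta = 0.6, y = 0.719 + 0.6*(0.719 + 0.271) = 1.313
  grad(y) = 3.5038, v = y - alpha*grad = 1.115
  prox(v) = soft_thresh(1.115, 0.0531) = 1.0619
f(x_4) = 4*1.0619^2 - 7*1.0619 + 0.94*|1.0619| = -1.9246


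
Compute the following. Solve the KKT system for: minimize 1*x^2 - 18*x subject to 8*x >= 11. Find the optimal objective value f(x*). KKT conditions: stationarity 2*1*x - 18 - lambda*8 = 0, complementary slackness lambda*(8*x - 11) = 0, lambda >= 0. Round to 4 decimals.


Step 1: Try lambda = 0 (constraint inactive).
Stationarity: 2*1*x - 18 = 0
x* = 18/(2*1) = 9.0
Check constraint: 8*9.0 = 72.0 >= 11 -- satisfied.
Step 2: Compute optimal value.
f(x*) = 1*9.0^2 - 18*9.0 = -81.0


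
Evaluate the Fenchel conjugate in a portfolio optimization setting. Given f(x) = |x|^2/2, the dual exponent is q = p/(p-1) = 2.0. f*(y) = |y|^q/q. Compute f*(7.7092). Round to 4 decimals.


The conjugate exponent q satisfies 1/p + 1/q = 1.
p = 2, so q = 2/(2 - 1) = 2.0
|y|^q = 7.7092^2.0 = 59.4318
f*(7.7092) = 59.4318 / 2.0 = 29.7159


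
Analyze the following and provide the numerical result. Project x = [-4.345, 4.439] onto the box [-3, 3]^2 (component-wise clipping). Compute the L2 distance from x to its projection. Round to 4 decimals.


Project each component onto [-3, 3].
clip(-4.345) = -3.0, clip(4.439) = 3.0
Projection = [-3.0, 3.0]
Squared diffs: [1.809, 2.0707]
Distance = sqrt(3.8797) = 1.9697


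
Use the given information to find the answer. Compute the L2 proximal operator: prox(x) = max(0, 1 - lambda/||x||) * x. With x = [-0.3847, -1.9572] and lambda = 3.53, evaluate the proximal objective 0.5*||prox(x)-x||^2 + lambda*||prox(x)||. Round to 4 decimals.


Step 1: Compute ||x||.
||x|| = 1.9946
Step 2: Compute scaling factor.
scale = max(0, 1 - 3.53/1.9946) = 0.0
Step 3: prox(x) = [-0.0, -0.0]
||prox(x)|| = 0.0
Step 4: Proximal objective.
0.5*||prox-x||^2 = 1.9893
lambda*||prox|| = 0.0
Total = 1.9893


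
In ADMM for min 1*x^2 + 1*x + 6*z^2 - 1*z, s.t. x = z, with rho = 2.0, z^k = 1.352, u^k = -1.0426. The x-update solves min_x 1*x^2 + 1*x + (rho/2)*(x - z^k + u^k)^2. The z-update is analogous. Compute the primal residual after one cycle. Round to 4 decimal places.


ADMM iteration with rho = 2.0, z^k = 1.352, u^k = -1.0426
Step 1: x-update.
Minimize 1*x^2 + 1*x + (2.0/2)*(x - 1.352 - 1.0426)^2
FOC: (2*1 + 2.0)*x = -1 + 2.0*(1.352 + 1.0426)
x^{k+1} = 0.9473
Step 2: z-update.
Minimize 6*z^2 - 1*z + (2.0/2)*(0.9473 - z - 1.0426)^2
FOC: (2*6 + 2.0)*z = 1 + 2.0*(0.9473 - 1.0426)
z^{k+1} = 0.0578
Step 3: u-update.
u^{k+1} = -1.0426 + 0.9473 - 0.0578 = -0.1531
Step 4: Primal residual = |0.9473 - 0.0578| = 0.8895


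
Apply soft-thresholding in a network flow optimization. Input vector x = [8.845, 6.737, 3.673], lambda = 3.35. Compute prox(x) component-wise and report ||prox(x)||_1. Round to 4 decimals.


Soft-thresholding with lambda = 3.35:
prox(8.845) = sign(8.845)*max(|8.845| - 3.35, 0) = 5.495
prox(6.737) = sign(6.737)*max(|6.737| - 3.35, 0) = 3.387
prox(3.673) = sign(3.673)*max(|3.673| - 3.35, 0) = 0.323
prox(x) = [5.495, 3.387, 0.323]
||prox(x)||_1 = 5.495 + 3.387 + 0.323 = 9.205


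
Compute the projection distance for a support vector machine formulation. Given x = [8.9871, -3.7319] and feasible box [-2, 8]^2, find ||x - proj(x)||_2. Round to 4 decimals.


Project each component onto [-2, 8].
clip(8.9871) = 8.0, clip(-3.7319) = -2.0
Projection = [8.0, -2.0]
Squared diffs: [0.9744, 2.9995]
Distance = sqrt(3.9739) = 1.9935


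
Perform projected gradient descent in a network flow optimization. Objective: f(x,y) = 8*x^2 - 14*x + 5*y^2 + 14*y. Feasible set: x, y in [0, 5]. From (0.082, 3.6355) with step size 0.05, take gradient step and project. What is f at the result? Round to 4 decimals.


Step 1: Compute gradient at (0.082, 3.6355).
grad_x = 2*8*0.082 - 14 = -12.688
grad_y = 2*5*3.6355 + 14 = 50.355
Step 2: Gradient step.
x_raw = 0.082 - 0.05*-12.688 = 0.7164
y_raw = 3.6355 - 0.05*50.355 = 1.1178
Step 3: Project onto [0, 5].
x_proj = clip(0.7164) = 0.7164
y_proj = clip(1.1178) = 1.1178
Step 4: Evaluate f.
f(0.7164, 1.1178) = 15.9716


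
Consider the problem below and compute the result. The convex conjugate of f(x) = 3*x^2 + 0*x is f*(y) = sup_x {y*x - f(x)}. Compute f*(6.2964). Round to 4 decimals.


f*(y) = sup_x {y*x - a*x^2 - b*x} = sup_x {(y-b)*x - a*x^2}
FOC: (y - b) - 2a*x = 0 => x* = (y - b)/(2a)
x* = (6.2964 - 0)/(2*3) = 1.0494
f*(6.2964) = (y-b)^2/(4a) = (6.2964 - 0)^2/(4*3)
= 39.6447/12 = 3.3037


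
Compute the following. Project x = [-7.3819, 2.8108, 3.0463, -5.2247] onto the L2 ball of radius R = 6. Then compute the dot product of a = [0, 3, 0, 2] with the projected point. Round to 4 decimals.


Step 1: Compute ||x|| (intermediates to 6 decimals).
||x|| = sqrt((-7.3819)^2 + 2.8108^2 + 3.0463^2 + (-5.2247)^2) = 9.948391
Step 2: Project.
Since ||x|| > R, scale = R/||x|| = 6/9.948391 = 0.603113, proj(x) = scale * x
proj(x) = [-4.45212, 1.69523, 1.837263, -3.151084]
Step 3: Dot product.
a^T * proj(x) = 0*(-4.45212) + 3*1.69523 + 0*1.837263 + 2*(-3.151084) = -1.2165


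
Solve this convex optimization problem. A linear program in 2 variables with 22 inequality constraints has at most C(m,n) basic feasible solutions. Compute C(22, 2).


Each vertex corresponds to some choice of n active constraints out of m, so the number of vertices is at most C(m, n) = m! / (n!(m-n)!).
m = 22, n = 2
Numerator: 22 * 21
Denominator: 2! = 2
C(22, 2) = 231


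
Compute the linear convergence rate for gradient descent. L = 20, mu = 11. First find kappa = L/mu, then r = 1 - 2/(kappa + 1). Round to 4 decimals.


Step 1: Compute the condition number.
kappa = L/mu = 20/11 = 1.8182
Step 2: Compute the convergence rate.
r = 1 - 2/(kappa + 1) = 1 - 2*mu/(L + mu) = (L - mu)/(L + mu) = 9/31 = 0.2903


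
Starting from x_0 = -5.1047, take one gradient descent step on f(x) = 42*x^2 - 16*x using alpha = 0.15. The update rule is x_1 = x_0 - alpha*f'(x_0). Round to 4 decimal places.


We compute the gradient at x_0 and apply the update.
f'(x) = 84*x - 16
f'(-5.1047) = 84*-5.1047 - 16 = -444.7948
x_1 = -5.1047 - 0.15*-444.7948 = 61.6145


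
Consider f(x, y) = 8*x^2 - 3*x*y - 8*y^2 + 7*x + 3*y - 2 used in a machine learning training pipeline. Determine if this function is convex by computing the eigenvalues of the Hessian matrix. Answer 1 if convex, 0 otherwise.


The Hessian of f(x,y) = 8*x^2 - 3*x*y - 8*y^2 + 7*x + 3*y - 2 is:
H = [[16, -3], [-3, -16]]
Trace = 16 - 16 = 0
Determinant = 16*-16 - (-3)^2 = -265
Discriminant = (0)^2 - 4*-265 = 1060.0
Eigenvalues: lambda_1 = -16.2788, lambda_2 = 16.2788
The function is not convex.

0


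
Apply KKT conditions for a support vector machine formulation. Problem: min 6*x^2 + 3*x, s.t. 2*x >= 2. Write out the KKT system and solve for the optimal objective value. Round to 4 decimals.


Step 1: Try lambda = 0 (constraint inactive).
x_unc = -3/(2*6) = -0.25
Check: 2*-0.25 = -0.5 < 2 -- violated!
Step 2: Constraint must be active: 2*x = 2
x* = 2/2 = 1.0
lambda = (2*6*1.0 + 3)/2 = 7.5
Step 3: Compute optimal value.
f(x*) = 6*1.0^2 + 3*1.0 = 9.0


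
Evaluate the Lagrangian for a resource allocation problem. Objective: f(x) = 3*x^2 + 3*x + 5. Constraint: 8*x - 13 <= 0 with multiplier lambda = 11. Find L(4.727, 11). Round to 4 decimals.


Step 1: Evaluate f(x).
f(4.727) = 3*4.727^2 + 3*4.727 + 5 = 86.2146
Step 2: Evaluate g(x).
g(4.727) = 8*4.727 - 13 = 24.816
Step 3: Compute Lagrangian.
L = 86.2146 + 11*24.816 = 359.1906


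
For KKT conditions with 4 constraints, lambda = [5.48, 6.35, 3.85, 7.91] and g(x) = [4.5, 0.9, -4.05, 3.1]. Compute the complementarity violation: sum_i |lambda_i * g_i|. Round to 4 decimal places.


KKT complementary slackness check:
lambda_1 * g_1 = 5.48 * 4.5 = 24.66
lambda_2 * g_2 = 6.35 * 0.9 = 5.715
lambda_3 * g_3 = 3.85 * -4.05 = -15.5925
lambda_4 * g_4 = 7.91 * 3.1 = 24.521
Total violation = 24.66 + 5.715 + 15.5925 + 24.521 = 70.4885


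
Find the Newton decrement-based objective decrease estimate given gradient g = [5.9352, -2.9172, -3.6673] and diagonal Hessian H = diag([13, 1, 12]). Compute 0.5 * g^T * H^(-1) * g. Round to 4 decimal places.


Step 1: H is diagonal, so H^(-1) * g = [0.4566, -2.9172, -0.3056].
Step 2: g^T H^(-1) g = sum_i g_i^2 / H_ii
  = (5.9352)^2/13 + (-2.9172)^2/1 + (-3.6673)^2/12
  = 2.7097 + 8.5101 + 1.1208 = 12.3406
Step 3: Objective decrease = 0.5 * g^T H^(-1) g = 6.1703


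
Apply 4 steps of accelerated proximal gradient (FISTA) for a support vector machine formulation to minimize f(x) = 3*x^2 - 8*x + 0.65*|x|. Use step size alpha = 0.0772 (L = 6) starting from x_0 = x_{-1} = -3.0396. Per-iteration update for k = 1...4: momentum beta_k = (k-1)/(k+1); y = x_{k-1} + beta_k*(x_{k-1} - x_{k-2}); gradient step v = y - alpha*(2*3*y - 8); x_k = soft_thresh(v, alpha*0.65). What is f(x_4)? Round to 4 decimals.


FISTA on f(x) = 3*x^2 - 8*x + 0.65*|x|
L = 6, alpha = 0.0772
Iteration 1: beta = 0.0, y = -3.0396 + 0.0*(-3.0396 + 3.0396) = -3.0396
  grad(y) = -26.2376, v = y - alpha*grad = -1.0141
  prox(v) = soft_thresh(-1.0141, 0.0502) = -0.9639
Iteration 2: beta = 0.3333, y = -0.9639 + 0.3333*(-0.9639 + 3.0396) = -0.272
  grad(y) = -9.6318, v = y - alpha*grad = 0.4716
  prox(v) = soft_thresh(0.4716, 0.0502) = 0.4214
Iteration 3: beta = 0.5, y = 0.4214 + 0.5*(0.4214 + 0.9639) = 1.1141
  grad(y) = -1.3155, v = y - alpha*grad = 1.2156
  prox(v) = soft_thresh(1.2156, 0.0502) = 1.1655
Iteration 4: beta = 0.6, y = 1.1655 + 0.6*(1.1655 - 0.4214) = 1.6119
  grad(y) = 1.6713, v = y - alpha*grad = 1.4829
  prox(v) = soft_thresh(1.4829, 0.0502) = 1.4327
f(x_4) = 3*1.4327^2 - 8*1.4327 + 0.65*|1.4327| = -4.3725


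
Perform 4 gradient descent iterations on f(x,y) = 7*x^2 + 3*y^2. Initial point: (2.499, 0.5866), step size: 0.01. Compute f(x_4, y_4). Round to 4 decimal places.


Gradient descent on f(x,y) = 7*x^2 + 3*y^2.
Starting point: (2.499, 0.5866), alpha = 0.01
Step 1: grad_x = 2*7*2.499 = 34.986, grad_y = 2*3*0.5866 = 3.5196
  x_1 = 2.499 - 0.01*34.986 = 2.1491
  y_1 = 0.5866 - 0.01*3.5196 = 0.5514
Step 2: grad_x = 2*7*2.1491 = 30.088, grad_y = 2*3*0.5514 = 3.3084
  x_2 = 2.1491 - 0.01*30.088 = 1.8483
  y_2 = 0.5514 - 0.01*3.3084 = 0.5183
Step 3: grad_x = 2*7*1.8483 = 25.8756, grad_y = 2*3*0.5183 = 3.1099
  x_3 = 1.8483 - 0.01*25.8756 = 1.5895
  y_3 = 0.5183 - 0.01*3.1099 = 0.4872
Step 4: grad_x = 2*7*1.5895 = 22.2531, grad_y = 2*3*0.4872 = 2.9233
  x_4 = 1.5895 - 0.01*22.2531 = 1.367
  y_4 = 0.4872 - 0.01*2.9233 = 0.458
f(1.367, 0.458) = 7*1.367^2 + 3*0.458^2 = 13.7096


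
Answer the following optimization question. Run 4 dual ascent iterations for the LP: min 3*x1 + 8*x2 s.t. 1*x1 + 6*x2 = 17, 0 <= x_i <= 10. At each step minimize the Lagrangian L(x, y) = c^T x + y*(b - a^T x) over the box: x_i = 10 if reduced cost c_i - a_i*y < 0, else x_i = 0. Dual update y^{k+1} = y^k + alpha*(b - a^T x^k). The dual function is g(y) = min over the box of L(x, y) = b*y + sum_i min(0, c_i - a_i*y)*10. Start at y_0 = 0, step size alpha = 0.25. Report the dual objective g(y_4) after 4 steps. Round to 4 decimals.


Dual ascent for LP: min 3*x1 + 8*x2, 1*x1 + 6*x2 = 17, 0 <= x_i <= 10
Step 1: y^k = 0.0, reduced costs: (3.0, 8.0)
  x^k = (0.0, 0.0), subgradient = b - a^T x = 17.0
  y^{k+1} = 0.0 + 0.25*17.0 = 4.25
Step 2: y^k = 4.25, reduced costs: (-1.25, -17.5)
  x^k = (10.0, 10.0), subgradient = b - a^T x = -53.0
  y^{k+1} = 4.25 + 0.25*-53.0 = -9.0
Step 3: y^k = -9.0, reduced costs: (12.0, 62.0)
  x^k = (0.0, 0.0), subgradient = b - a^T x = 17.0
  y^{k+1} = -9.0 + 0.25*17.0 = -4.75
Step 4: y^k = -4.75, reduced costs: (7.75, 36.5)
  x^k = (0.0, 0.0), subgradient = b - a^T x = 17.0
  y^{k+1} = -4.75 + 0.25*17.0 = -0.5
Dual objective at y_4 = -0.5: reduced costs (3.5, 11.0), box minimizer x = (0.0, 0.0)
g(y_4) = b*y + (c1 - a1*y)*x1 + (c2 - a2*y)*x2 = 17*(-0.5) + 3.5*0.0 + 11.0*0.0 = -8.5 + 0.0 + 0.0 = -8.5


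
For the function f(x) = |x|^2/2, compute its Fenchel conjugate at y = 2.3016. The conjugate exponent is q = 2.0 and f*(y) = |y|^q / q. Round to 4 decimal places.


The conjugate exponent q satisfies 1/p + 1/q = 1.
p = 2, so q = 2/(2 - 1) = 2.0
|y|^q = 2.3016^2.0 = 5.2974
f*(2.3016) = 5.2974 / 2.0 = 2.6487


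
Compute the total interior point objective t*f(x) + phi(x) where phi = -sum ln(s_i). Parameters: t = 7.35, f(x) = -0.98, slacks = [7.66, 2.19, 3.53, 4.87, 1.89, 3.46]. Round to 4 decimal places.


Step 1: Compute log-barrier.
ln values: [2.036, 0.7839, 1.2613, 1.5831, 0.6366, 1.2413]
phi = -(2.036 + 0.7839 + 1.2613 + 1.5831 + 0.6366 + 1.2413) = -7.5422
Step 2: Compute augmented objective.
t*f(x) = 7.35*-0.98 = -7.203
Total = -7.203 - 7.5422 = -14.7452


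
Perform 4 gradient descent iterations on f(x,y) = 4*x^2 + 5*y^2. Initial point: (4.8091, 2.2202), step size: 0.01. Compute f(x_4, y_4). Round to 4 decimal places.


Gradient descent on f(x,y) = 4*x^2 + 5*y^2.
Starting point: (4.8091, 2.2202), alpha = 0.01
Step 1: grad_x = 2*4*4.8091 = 38.4728, grad_y = 2*5*2.2202 = 22.202
  x_1 = 4.8091 - 0.01*38.4728 = 4.4244
  y_1 = 2.2202 - 0.01*22.202 = 1.9982
Step 2: grad_x = 2*4*4.4244 = 35.395, grad_y = 2*5*1.9982 = 19.9818
  x_2 = 4.4244 - 0.01*35.395 = 4.0704
  y_2 = 1.9982 - 0.01*19.9818 = 1.7984
Step 3: grad_x = 2*4*4.0704 = 32.5634, grad_y = 2*5*1.7984 = 17.9836
  x_3 = 4.0704 - 0.01*32.5634 = 3.7448
  y_3 = 1.7984 - 0.01*17.9836 = 1.6185
Step 4: grad_x = 2*4*3.7448 = 29.9583, grad_y = 2*5*1.6185 = 16.1853
  x_4 = 3.7448 - 0.01*29.9583 = 3.4452
  y_4 = 1.6185 - 0.01*16.1853 = 1.4567
f(3.4452, 1.4567) = 4*3.4452^2 + 5*1.4567^2 = 58.0872


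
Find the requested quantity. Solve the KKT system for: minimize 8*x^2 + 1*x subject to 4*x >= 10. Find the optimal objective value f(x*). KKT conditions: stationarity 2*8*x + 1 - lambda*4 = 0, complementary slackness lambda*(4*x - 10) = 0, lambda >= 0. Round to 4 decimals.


Step 1: Try lambda = 0 (constraint inactive).
x_unc = -1/(2*8) = -0.0625
Check: 4*-0.0625 = -0.25 < 10 -- violated!
Step 2: Constraint must be active: 4*x = 10
x* = 10/4 = 2.5
lambda = (2*8*2.5 + 1)/4 = 10.25
Step 3: Compute optimal value.
f(x*) = 8*2.5^2 + 1*2.5 = 52.5


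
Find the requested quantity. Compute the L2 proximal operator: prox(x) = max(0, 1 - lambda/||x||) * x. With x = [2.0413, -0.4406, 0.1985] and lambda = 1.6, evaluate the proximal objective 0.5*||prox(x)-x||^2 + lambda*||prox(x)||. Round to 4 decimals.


Step 1: Compute ||x||.
||x|| = 2.0977
Step 2: Compute scaling factor.
scale = max(0, 1 - 1.6/2.0977) = 0.2373
Step 3: prox(x) = [0.4843, -0.1045, 0.0471]
||prox(x)|| = 0.4977
Step 4: Proximal objective.
0.5*||prox-x||^2 = 1.28
lambda*||prox|| = 0.7963
Total = 2.0764


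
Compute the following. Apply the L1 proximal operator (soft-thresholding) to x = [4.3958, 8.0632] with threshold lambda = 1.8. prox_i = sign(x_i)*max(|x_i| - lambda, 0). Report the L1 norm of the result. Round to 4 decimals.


Soft-thresholding with lambda = 1.8:
prox(4.3958) = sign(4.3958)*max(|4.3958| - 1.8, 0) = 2.5958
prox(8.0632) = sign(8.0632)*max(|8.0632| - 1.8, 0) = 6.2632
prox(x) = [2.5958, 6.2632]
||prox(x)||_1 = 2.5958 + 6.2632 = 8.859


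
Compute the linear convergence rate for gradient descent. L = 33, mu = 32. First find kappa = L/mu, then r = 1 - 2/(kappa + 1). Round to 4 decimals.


Step 1: Compute the condition number.
kappa = L/mu = 33/32 = 1.0313
Step 2: Compute the convergence rate.
r = 1 - 2/(kappa + 1) = 1 - 2*mu/(L + mu) = (L - mu)/(L + mu) = 1/65 = 0.0154


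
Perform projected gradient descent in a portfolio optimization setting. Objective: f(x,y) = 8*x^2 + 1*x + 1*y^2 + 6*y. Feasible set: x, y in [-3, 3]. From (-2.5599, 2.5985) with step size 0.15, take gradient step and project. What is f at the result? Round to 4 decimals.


Step 1: Compute gradient at (-2.5599, 2.5985).
grad_x = 2*8*-2.5599 + 1 = -39.9584
grad_y = 2*1*2.5985 + 6 = 11.197
Step 2: Gradient step.
x_raw = -2.5599 - 0.15*-39.9584 = 3.4339
y_raw = 2.5985 - 0.15*11.197 = 0.919
Step 3: Project onto [-3, 3].
x_proj = clip(3.4339) = 3.0
y_proj = clip(0.919) = 0.919
Step 4: Evaluate f.
f(3.0, 0.919) = 81.3582


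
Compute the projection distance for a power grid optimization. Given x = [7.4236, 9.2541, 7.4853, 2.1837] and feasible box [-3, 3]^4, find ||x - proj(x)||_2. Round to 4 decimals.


Project each component onto [-3, 3].
clip(7.4236) = 3.0, clip(9.2541) = 3.0, clip(7.4853) = 3.0, clip(2.1837) = 2.1837
Projection = [3.0, 3.0, 3.0, 2.1837]
Squared diffs: [19.5682, 39.1138, 20.1179, 0.0]
Distance = sqrt(78.7999) = 8.8769


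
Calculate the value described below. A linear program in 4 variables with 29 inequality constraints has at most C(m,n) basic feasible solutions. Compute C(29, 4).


Each vertex corresponds to some choice of n active constraints out of m, so the number of vertices is at most C(m, n) = m! / (n!(m-n)!).
m = 29, n = 4
Numerator: 29 * 28 * 27 * 26
Denominator: 4! = 24
C(29, 4) = 23751


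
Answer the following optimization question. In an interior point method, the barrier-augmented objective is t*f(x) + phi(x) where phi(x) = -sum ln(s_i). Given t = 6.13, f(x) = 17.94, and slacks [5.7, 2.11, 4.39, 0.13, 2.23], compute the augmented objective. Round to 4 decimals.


Step 1: Compute log-barrier.
ln values: [1.7405, 0.7467, 1.4793, -2.0402, 0.802]
phi = -(1.7405 + 0.7467 + 1.4793 - 2.0402 + 0.802) = -2.7283
Step 2: Compute augmented objective.
t*f(x) = 6.13*17.94 = 109.9722
Total = 109.9722 - 2.7283 = 107.2439


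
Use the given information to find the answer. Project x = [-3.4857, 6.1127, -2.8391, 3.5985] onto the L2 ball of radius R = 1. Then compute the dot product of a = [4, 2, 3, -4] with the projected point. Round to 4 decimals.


Step 1: Compute ||x|| (intermediates to 6 decimals).
||x|| = sqrt((-3.4857)^2 + 6.1127^2 + (-2.8391)^2 + 3.5985^2) = 8.39791
Step 2: Project.
Since ||x|| > R, scale = R/||x|| = 1/8.39791 = 0.119077, proj(x) = scale * x
proj(x) = [-0.415067, 0.727882, -0.338072, 0.428499]
Step 3: Dot product.
a^T * proj(x) = 4*(-0.415067) + 2*0.727882 + 3*(-0.338072) - 4*0.428499 = -2.9327


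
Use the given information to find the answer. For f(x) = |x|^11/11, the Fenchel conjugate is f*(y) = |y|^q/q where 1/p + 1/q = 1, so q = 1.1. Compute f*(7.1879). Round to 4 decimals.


The conjugate exponent q satisfies 1/p + 1/q = 1.
p = 11, so q = 11/(11 - 1) = 1.1
|y|^q = 7.1879^1.1 = 8.7551
f*(7.1879) = 8.7551 / 1.1 = 7.9592


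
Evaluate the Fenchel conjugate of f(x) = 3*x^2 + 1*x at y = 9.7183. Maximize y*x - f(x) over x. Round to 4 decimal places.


f*(y) = sup_x {y*x - a*x^2 - b*x} = sup_x {(y-b)*x - a*x^2}
FOC: (y - b) - 2a*x = 0 => x* = (y - b)/(2a)
x* = (9.7183 - 1)/(2*3) = 1.4531
f*(9.7183) = (y-b)^2/(4a) = (9.7183 - 1)^2/(4*3)
= 76.0088/12 = 6.3341


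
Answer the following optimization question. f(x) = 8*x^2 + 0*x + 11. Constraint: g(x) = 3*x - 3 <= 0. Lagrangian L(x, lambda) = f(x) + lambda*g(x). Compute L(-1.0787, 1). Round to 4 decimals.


Step 1: Evaluate f(x).
f(-1.0787) = 8*(-1.0787)^2 + 0*(-1.0787) + 11 = 20.3087
Step 2: Evaluate g(x).
g(-1.0787) = 3*-1.0787 - 3 = -6.2361
Step 3: Compute Lagrangian.
L = 20.3087 + 1*-6.2361 = 14.0726


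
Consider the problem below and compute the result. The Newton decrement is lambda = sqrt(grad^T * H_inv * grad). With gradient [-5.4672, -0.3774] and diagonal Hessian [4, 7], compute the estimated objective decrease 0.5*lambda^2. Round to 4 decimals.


Step 1: H is diagonal, so H^(-1) * g = [-1.3668, -0.0539].
Step 2: g^T H^(-1) g = sum_i g_i^2 / H_ii
  = (-5.4672)^2/4 + (-0.3774)^2/7
  = 7.4726 + 0.0203 = 7.4929
Step 3: Objective decrease = 0.5 * g^T H^(-1) g = 3.7465


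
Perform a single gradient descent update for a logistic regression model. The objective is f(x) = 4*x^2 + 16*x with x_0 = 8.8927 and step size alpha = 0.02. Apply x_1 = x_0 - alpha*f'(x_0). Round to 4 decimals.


We compute the gradient at x_0 and apply the update.
f'(x) = 8*x + 16
f'(8.8927) = 8*8.8927 + 16 = 87.1416
x_1 = 8.8927 - 0.02*87.1416 = 7.1499


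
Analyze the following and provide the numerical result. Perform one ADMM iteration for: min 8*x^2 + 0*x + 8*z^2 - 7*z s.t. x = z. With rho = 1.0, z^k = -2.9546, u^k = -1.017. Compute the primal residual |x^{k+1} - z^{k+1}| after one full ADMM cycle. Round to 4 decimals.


ADMM iteration with rho = 1.0, z^k = -2.9546, u^k = -1.017
Step 1: x-update.
Minimize 8*x^2 + 0*x + (1.0/2)*(x + 2.9546 - 1.017)^2
FOC: (2*8 + 1.0)*x = 0 + 1.0*(-2.9546 + 1.017)
x^{k+1} = -0.114
Step 2: z-update.
Minimize 8*z^2 - 7*z + (1.0/2)*(-0.114 - z - 1.017)^2
FOC: (2*8 + 1.0)*z = 7 + 1.0*(-0.114 - 1.017)
z^{k+1} = 0.3452
Step 3: u-update.
u^{k+1} = -1.017 - 0.114 - 0.3452 = -1.4762
Step 4: Primal residual = |-0.114 - 0.3452| = 0.4592


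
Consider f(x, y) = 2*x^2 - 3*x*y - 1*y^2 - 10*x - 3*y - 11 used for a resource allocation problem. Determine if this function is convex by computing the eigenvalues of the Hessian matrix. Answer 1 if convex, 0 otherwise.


The Hessian of f(x,y) = 2*x^2 - 3*x*y - 1*y^2 - 10*x - 3*y - 11 is:
H = [[4, -3], [-3, -2]]
Trace = 4 - 2 = 2
Determinant = 4*-2 - (-3)^2 = -17
Discriminant = (2)^2 - 4*-17 = 72.0
Eigenvalues: lambda_1 = -3.2426, lambda_2 = 5.2426
The function is not convex.

0


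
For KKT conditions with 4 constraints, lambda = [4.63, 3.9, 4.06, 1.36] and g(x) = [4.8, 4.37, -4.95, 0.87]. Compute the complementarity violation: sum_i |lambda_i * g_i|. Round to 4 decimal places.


KKT complementary slackness check:
lambda_1 * g_1 = 4.63 * 4.8 = 22.224
lambda_2 * g_2 = 3.9 * 4.37 = 17.043
lambda_3 * g_3 = 4.06 * -4.95 = -20.097
lambda_4 * g_4 = 1.36 * 0.87 = 1.1832
Total violation = 22.224 + 17.043 + 20.097 + 1.1832 = 60.5472


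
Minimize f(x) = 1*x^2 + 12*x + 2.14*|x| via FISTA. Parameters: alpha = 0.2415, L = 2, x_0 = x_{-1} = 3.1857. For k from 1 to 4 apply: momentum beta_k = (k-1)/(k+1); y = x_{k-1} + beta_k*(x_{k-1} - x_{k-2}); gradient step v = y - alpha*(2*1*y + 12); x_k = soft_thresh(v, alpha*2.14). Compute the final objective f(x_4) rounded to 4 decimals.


FISTA on f(x) = 1*x^2 + 12*x + 2.14*|x|
L = 2, alpha = 0.2415
Iteration 1: beta = 0.0, y = 3.1857 + 0.0*(3.1857 - 3.1857) = 3.1857
  grad(y) = 18.3714, v = y - alpha*grad = -1.251
  prox(v) = soft_thresh(-1.251, 0.5168) = -0.7342
Iteration 2: beta = 0.3333, y = -0.7342 + 0.3333*(-0.7342 - 3.1857) = -2.0408
  grad(y) = 7.9184, v = y - alpha*grad = -3.9531
  prox(v) = soft_thresh(-3.9531, 0.5168) = -3.4363
Iteration 3: beta = 0.5, y = -3.4363 + 0.5*(-3.4363 + 0.7342) = -4.7873
  grad(y) = 2.4253, v = y - alpha*grad = -5.3731
  prox(v) = soft_thresh(-5.3731, 0.5168) = -4.8562
Iteration 4: beta = 0.6, y = -4.8562 + 0.6*(-4.8562 + 3.4363) = -5.7082
  grad(y) = 0.5836, v = y - alpha*grad = -5.8491
  prox(v) = soft_thresh(-5.8491, 0.5168) = -5.3323
f(x_4) = 1*(-5.3323)^2 + 12*(-5.3323) + 2.14*|-5.3323| = -24.143


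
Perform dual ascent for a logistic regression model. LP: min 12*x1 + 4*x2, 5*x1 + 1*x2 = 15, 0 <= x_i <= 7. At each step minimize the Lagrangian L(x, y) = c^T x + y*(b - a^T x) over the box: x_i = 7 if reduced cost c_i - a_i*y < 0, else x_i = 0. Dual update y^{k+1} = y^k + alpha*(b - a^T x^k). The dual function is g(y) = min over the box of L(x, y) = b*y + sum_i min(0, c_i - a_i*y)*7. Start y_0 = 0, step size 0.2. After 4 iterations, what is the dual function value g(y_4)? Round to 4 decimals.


Dual ascent for LP: min 12*x1 + 4*x2, 5*x1 + 1*x2 = 15, 0 <= x_i <= 7
Step 1: y^k = 0.0, reduced costs: (12.0, 4.0)
  x^k = (0.0, 0.0), subgradient = b - a^T x = 15.0
  y^{k+1} = 0.0 + 0.2*15.0 = 3.0
Step 2: y^k = 3.0, reduced costs: (-3.0, 1.0)
  x^k = (7.0, 0.0), subgradient = b - a^T x = -20.0
  y^{k+1} = 3.0 + 0.2*-20.0 = -1.0
Step 3: y^k = -1.0, reduced costs: (17.0, 5.0)
  x^k = (0.0, 0.0), subgradient = b - a^T x = 15.0
  y^{k+1} = -1.0 + 0.2*15.0 = 2.0
Step 4: y^k = 2.0, reduced costs: (2.0, 2.0)
  x^k = (0.0, 0.0), subgradient = b - a^T x = 15.0
  y^{k+1} = 2.0 + 0.2*15.0 = 5.0
Dual objective at y_4 = 5.0: reduced costs (-13.0, -1.0), box minimizer x = (7.0, 7.0)
g(y_4) = b*y + (c1 - a1*y)*x1 + (c2 - a2*y)*x2 = 15*5.0 + (-13.0)*7.0 + (-1.0)*7.0 = 75.0 - 91.0 - 7.0 = -23.0


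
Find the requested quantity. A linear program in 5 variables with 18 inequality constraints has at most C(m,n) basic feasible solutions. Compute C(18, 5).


Each vertex corresponds to some choice of n active constraints out of m, so the number of vertices is at most C(m, n) = m! / (n!(m-n)!).
m = 18, n = 5
Numerator: 18 * 17 * 16 * 15 * 14
Denominator: 5! = 120
C(18, 5) = 8568


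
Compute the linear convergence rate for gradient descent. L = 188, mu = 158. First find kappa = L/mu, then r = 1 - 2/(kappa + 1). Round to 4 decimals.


Step 1: Compute the condition number.
kappa = L/mu = 188/158 = 1.1899
Step 2: Compute the convergence rate.
r = 1 - 2/(kappa + 1) = 1 - 2*mu/(L + mu) = (L - mu)/(L + mu) = 30/346 = 0.0867


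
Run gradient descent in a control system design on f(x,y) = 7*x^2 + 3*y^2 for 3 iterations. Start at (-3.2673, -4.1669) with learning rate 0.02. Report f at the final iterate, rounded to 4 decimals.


Gradient descent on f(x,y) = 7*x^2 + 3*y^2.
Starting point: (-3.2673, -4.1669), alpha = 0.02
Step 1: grad_x = 2*7*-3.2673 = -45.7422, grad_y = 2*3*-4.1669 = -25.0014
  x_1 = -3.2673 - 0.02*-45.7422 = -2.3525
  y_1 = -4.1669 - 0.02*-25.0014 = -3.6669
Step 2: grad_x = 2*7*-2.3525 = -32.9344, grad_y = 2*3*-3.6669 = -22.0012
  x_2 = -2.3525 - 0.02*-32.9344 = -1.6938
  y_2 = -3.6669 - 0.02*-22.0012 = -3.2268
Step 3: grad_x = 2*7*-1.6938 = -23.7128, grad_y = 2*3*-3.2268 = -19.3611
  x_3 = -1.6938 - 0.02*-23.7128 = -1.2195
  y_3 = -3.2268 - 0.02*-19.3611 = -2.8396
f(-1.2195, -2.8396) = 7*(-1.2195)^2 + 3*(-2.8396)^2 = 34.6009


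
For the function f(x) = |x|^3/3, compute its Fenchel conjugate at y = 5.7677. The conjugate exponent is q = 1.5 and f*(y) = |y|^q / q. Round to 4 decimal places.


The conjugate exponent q satisfies 1/p + 1/q = 1.
p = 3, so q = 3/(3 - 1) = 1.5
|y|^q = 5.7677^1.5 = 13.8517
f*(5.7677) = 13.8517 / 1.5 = 9.2345


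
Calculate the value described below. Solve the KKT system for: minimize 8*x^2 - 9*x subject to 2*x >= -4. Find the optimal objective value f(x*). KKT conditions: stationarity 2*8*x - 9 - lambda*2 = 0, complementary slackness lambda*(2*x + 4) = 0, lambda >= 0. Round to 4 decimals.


Step 1: Try lambda = 0 (constraint inactive).
Stationarity: 2*8*x - 9 = 0
x* = 9/(2*8) = 0.5625
Check constraint: 2*0.5625 = 1.125 >= -4 -- satisfied.
Step 2: Compute optimal value.
f(x*) = 8*0.5625^2 - 9*0.5625 = -2.5313
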